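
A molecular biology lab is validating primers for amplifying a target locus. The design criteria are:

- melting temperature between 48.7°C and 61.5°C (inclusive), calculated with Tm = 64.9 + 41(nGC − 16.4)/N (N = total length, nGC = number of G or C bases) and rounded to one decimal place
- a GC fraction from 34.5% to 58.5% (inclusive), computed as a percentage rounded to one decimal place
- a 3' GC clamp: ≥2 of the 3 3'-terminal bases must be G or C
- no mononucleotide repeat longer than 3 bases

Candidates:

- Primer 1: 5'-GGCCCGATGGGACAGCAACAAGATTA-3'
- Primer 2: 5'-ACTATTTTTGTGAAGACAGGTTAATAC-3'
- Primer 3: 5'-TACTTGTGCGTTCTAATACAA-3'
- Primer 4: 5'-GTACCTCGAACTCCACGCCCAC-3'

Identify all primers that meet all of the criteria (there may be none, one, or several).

Primer 1 (26 nt, A=9 T=3 G=8 C=6): Tm = 64.9 + 41·(14 − 16.4)/26 = 61.1°C ✓; GC 14/26 = 53.8% ✓; 3' end TTA has 0 G/C, need ≥2 ✗; longest run = 3 ✓ — fails.
Primer 2 (27 nt, A=9 T=10 G=5 C=3): Tm = 64.9 + 41·(8 − 16.4)/27 = 52.1°C ✓; GC 8/27 = 29.6%, outside 34.5–58.5% ✗; 3' end TAC has 1 G/C, need ≥2 ✗; longest run = 5, exceeds 3 ✗ — fails.
Primer 3 (21 nt, A=6 T=8 G=3 C=4): Tm = 64.9 + 41·(7 − 16.4)/21 = 46.5°C, outside 48.7–61.5°C ✗; GC 7/21 = 33.3%, outside 34.5–58.5% ✗; 3' end CAA has 1 G/C, need ≥2 ✗; longest run = 2 ✓ — fails.
Primer 4 (22 nt, A=5 T=3 G=3 C=11): Tm = 64.9 + 41·(14 − 16.4)/22 = 60.4°C ✓; GC 14/22 = 63.6%, outside 34.5–58.5% ✗; 3' end CAC has 2 G/C ✓; longest run = 3 ✓ — fails.

None of the candidates satisfy all criteria.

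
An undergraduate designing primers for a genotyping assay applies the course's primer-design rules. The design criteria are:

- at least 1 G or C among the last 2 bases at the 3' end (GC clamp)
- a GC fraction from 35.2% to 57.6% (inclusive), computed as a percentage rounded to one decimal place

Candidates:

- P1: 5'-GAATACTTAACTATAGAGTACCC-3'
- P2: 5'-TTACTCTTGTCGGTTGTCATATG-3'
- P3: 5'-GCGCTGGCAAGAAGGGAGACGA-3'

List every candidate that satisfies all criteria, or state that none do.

P1 (23 nt, A=9 T=6 G=3 C=5): 3' end CC has 2 G/C ✓; GC 8/23 = 34.8%, outside 35.2–57.6% ✗ — fails.
P2 (23 nt, A=3 T=11 G=5 C=4): 3' end TG has 1 G/C ✓; GC 9/23 = 39.1% ✓ — passes.
P3 (22 nt, A=7 T=1 G=10 C=4): 3' end GA has 1 G/C ✓; GC 14/22 = 63.6%, outside 35.2–57.6% ✗ — fails.

P2 only.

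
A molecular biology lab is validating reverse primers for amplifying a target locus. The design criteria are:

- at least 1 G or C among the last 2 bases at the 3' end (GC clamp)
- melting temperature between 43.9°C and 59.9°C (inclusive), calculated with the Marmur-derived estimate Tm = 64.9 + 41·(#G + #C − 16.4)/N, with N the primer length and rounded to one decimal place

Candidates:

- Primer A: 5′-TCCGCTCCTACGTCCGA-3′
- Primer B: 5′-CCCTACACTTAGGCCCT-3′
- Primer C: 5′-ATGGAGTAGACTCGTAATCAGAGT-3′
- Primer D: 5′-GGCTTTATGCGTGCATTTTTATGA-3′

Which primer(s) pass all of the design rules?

Primer A (17 nt, A=2 T=4 G=3 C=8): 3' end GA has 1 G/C ✓; Tm = 64.9 + 41·(11 − 16.4)/17 = 51.9°C ✓ — passes.
Primer B (17 nt, A=3 T=4 G=2 C=8): 3' end CT has 1 G/C ✓; Tm = 64.9 + 41·(10 − 16.4)/17 = 49.5°C ✓ — passes.
Primer C (24 nt, A=8 T=6 G=7 C=3): 3' end GT has 1 G/C ✓; Tm = 64.9 + 41·(10 − 16.4)/24 = 54.0°C ✓ — passes.
Primer D (24 nt, A=4 T=11 G=6 C=3): 3' end GA has 1 G/C ✓; Tm = 64.9 + 41·(9 − 16.4)/24 = 52.3°C ✓ — passes.

Primer A, Primer B, Primer C and Primer D.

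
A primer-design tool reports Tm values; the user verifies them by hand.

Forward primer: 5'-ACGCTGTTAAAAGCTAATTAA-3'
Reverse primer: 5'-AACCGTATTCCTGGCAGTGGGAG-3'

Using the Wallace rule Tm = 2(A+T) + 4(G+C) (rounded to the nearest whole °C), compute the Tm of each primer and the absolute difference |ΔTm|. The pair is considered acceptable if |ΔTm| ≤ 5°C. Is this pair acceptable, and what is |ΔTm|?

|ΔTm| = 18°C; the pair is not acceptable.

Forward: A=9 T=6 G=3 C=3 → Tm = 2·15 + 4·6 = 54°C.
Reverse: A=5 T=5 G=8 C=5 → Tm = 2·10 + 4·13 = 72°C.
|ΔTm| = |54 − 72| = 18°C, > 5°C.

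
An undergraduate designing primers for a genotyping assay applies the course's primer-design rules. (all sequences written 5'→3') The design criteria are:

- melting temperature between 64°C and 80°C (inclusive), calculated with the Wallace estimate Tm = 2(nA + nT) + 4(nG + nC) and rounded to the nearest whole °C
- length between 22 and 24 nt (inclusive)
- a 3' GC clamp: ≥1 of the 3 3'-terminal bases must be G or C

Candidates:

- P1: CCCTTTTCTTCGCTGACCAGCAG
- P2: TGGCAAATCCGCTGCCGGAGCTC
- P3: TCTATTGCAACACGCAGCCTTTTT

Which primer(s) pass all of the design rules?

P1 and P2.

P1 (23 nt, A=3 T=7 G=4 C=9): Tm = 2·10 + 4·13 = 72°C ✓; length 23 ✓; 3' end CAG has 2 G/C ✓ — passes.
P2 (23 nt, A=4 T=4 G=7 C=8): Tm = 2·8 + 4·15 = 76°C ✓; length 23 ✓; 3' end CTC has 2 G/C ✓ — passes.
P3 (24 nt, A=5 T=9 G=3 C=7): Tm = 2·14 + 4·10 = 68°C ✓; length 24 ✓; 3' end TTT has 0 G/C, need ≥1 ✗ — fails.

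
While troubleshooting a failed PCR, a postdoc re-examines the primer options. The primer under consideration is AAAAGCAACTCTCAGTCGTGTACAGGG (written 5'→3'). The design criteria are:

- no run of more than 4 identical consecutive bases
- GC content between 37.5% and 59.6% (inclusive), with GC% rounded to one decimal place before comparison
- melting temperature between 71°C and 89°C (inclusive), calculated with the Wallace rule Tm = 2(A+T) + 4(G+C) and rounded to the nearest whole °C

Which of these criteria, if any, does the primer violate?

Meets all criteria.

Base counts: A=9, T=5, G=7, C=6 (length 27).
homopolymer run: longest run = 4 ✓
GC content: GC 13/27 = 48.1% ✓
Tm: Tm = 2·14 + 4·13 = 80°C ✓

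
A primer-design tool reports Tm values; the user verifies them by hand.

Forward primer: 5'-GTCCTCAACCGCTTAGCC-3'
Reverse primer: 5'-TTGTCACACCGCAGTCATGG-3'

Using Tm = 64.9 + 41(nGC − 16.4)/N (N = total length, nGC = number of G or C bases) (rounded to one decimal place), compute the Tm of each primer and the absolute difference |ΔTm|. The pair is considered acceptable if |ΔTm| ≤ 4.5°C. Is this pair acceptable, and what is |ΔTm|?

Forward: G+C = 11, N = 18 → Tm = 64.9 + 41·(11 − 16.4)/18 = 52.6°C.
Reverse: G+C = 11, N = 20 → Tm = 64.9 + 41·(11 − 16.4)/20 = 53.8°C.
|ΔTm| = |52.6 − 53.8| = 1.2°C, ≤ 4.5°C.

|ΔTm| = 1.2°C; the pair is acceptable.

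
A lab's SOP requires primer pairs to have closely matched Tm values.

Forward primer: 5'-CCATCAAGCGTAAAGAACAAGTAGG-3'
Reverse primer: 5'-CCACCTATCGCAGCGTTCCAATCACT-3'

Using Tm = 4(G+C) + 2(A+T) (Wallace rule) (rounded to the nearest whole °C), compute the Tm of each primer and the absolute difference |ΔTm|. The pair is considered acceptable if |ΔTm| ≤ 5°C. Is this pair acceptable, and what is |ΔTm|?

Forward: A=11 T=3 G=6 C=5 → Tm = 2·14 + 4·11 = 72°C.
Reverse: A=6 T=6 G=3 C=11 → Tm = 2·12 + 4·14 = 80°C.
|ΔTm| = |72 − 80| = 8°C, > 5°C.

|ΔTm| = 8°C; the pair is not acceptable.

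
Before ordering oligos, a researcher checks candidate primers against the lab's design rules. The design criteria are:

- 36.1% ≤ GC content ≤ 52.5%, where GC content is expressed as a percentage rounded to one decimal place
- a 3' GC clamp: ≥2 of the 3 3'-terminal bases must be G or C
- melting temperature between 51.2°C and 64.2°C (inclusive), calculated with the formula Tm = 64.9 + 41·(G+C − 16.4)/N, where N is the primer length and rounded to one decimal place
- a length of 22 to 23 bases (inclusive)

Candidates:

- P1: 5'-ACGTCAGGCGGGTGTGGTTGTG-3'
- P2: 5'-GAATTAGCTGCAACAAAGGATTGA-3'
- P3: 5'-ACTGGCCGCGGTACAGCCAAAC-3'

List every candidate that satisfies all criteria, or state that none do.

None of the candidates satisfy all criteria.

P1 (22 nt, A=2 T=6 G=11 C=3): GC 14/22 = 63.6%, outside 36.1–52.5% ✗; 3' end GTG has 2 G/C ✓; Tm = 64.9 + 41·(14 − 16.4)/22 = 60.4°C ✓; length 22 ✓ — fails.
P2 (24 nt, A=10 T=5 G=6 C=3): GC 9/24 = 37.5% ✓; 3' end TGA has 1 G/C, need ≥2 ✗; Tm = 64.9 + 41·(9 − 16.4)/24 = 52.3°C ✓; length 24, outside 22–23 ✗ — fails.
P3 (22 nt, A=6 T=2 G=6 C=8): GC 14/22 = 63.6%, outside 36.1–52.5% ✗; 3' end AAC has 1 G/C, need ≥2 ✗; Tm = 64.9 + 41·(14 − 16.4)/22 = 60.4°C ✓; length 22 ✓ — fails.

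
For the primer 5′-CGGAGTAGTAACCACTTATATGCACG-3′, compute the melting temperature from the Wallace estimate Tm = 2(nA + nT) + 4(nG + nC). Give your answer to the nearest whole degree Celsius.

76°C

Base counts: A=8, T=6, G=6, C=6 (length 26).
Tm = 2·(8+6) + 4·(6+6) = 2·14 + 4·12 = 28 + 48 = 76°C.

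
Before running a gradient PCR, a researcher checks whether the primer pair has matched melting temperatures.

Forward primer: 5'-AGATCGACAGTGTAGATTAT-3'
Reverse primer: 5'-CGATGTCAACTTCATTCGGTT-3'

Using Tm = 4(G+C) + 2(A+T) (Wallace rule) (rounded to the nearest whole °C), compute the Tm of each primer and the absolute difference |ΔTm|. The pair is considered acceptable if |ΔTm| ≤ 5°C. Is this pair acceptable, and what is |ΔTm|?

|ΔTm| = 6°C; the pair is not acceptable.

Forward: A=7 T=6 G=5 C=2 → Tm = 2·13 + 4·7 = 54°C.
Reverse: A=4 T=8 G=4 C=5 → Tm = 2·12 + 4·9 = 60°C.
|ΔTm| = |54 − 60| = 6°C, > 5°C.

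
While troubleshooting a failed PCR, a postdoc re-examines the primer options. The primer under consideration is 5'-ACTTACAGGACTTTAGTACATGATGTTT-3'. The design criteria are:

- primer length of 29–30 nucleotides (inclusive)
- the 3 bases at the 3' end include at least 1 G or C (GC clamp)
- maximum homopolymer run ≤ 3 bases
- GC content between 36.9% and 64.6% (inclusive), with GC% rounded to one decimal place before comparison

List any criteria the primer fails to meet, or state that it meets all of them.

Fails: length, GC clamp, GC content.

Base counts: A=8, T=11, G=5, C=4 (length 28).
length: length 28, outside 29–30 ✗
GC clamp: 3' end TTT has 0 G/C, need ≥1 ✗
homopolymer run: longest run = 3 ✓
GC content: GC 9/28 = 32.1%, outside 36.9–64.6% ✗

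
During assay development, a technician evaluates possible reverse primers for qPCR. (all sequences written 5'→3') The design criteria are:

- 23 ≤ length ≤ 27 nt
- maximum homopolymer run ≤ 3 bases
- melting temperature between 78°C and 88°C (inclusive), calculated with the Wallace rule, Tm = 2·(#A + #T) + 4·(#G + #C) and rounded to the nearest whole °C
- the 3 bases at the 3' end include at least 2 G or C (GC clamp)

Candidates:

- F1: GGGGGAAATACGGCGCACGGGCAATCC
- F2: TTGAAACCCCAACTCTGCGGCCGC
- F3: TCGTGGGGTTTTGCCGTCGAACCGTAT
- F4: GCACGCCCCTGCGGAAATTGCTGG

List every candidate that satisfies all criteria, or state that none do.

F1 (27 nt, A=7 T=2 G=11 C=7): length 27 ✓; longest run = 5, exceeds 3 ✗; Tm = 2·9 + 4·18 = 90°C, outside 78–88°C ✗; 3' end TCC has 2 G/C ✓ — fails.
F2 (24 nt, A=5 T=4 G=5 C=10): length 24 ✓; longest run = 4, exceeds 3 ✗; Tm = 2·9 + 4·15 = 78°C ✓; 3' end CGC has 3 G/C ✓ — fails.
F3 (27 nt, A=3 T=9 G=9 C=6): length 27 ✓; longest run = 4, exceeds 3 ✗; Tm = 2·12 + 4·15 = 84°C ✓; 3' end TAT has 0 G/C, need ≥2 ✗ — fails.
F4 (24 nt, A=4 T=4 G=8 C=8): length 24 ✓; longest run = 4, exceeds 3 ✗; Tm = 2·8 + 4·16 = 80°C ✓; 3' end TGG has 2 G/C ✓ — fails.

None of the candidates satisfy all criteria.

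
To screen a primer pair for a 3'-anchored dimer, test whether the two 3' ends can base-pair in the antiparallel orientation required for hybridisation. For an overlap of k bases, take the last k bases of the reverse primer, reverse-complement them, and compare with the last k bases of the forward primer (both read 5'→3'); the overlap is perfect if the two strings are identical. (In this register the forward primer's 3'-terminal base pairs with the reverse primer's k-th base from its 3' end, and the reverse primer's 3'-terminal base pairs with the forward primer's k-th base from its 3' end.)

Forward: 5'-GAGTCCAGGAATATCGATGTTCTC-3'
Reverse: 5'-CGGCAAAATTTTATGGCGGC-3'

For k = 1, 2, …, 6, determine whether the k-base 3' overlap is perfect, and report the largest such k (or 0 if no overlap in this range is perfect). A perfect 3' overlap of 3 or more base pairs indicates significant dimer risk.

Last 6 bases (5'→3') — forward …GTTCTC, reverse …GGCGGC.
Reverse complement of the reverse primer's last 6 bases: GCCGCC; its first k bases are the reverse complement of the reverse primer's last k bases, so a perfect k-base overlap needs the forward primer's last k bases to equal them.
Comparing (forward last k vs required): k=1: C vs G ✗; k=2: TC vs GC ✗; k=3: CTC vs GCC ✗; k=4: TCTC vs GCCG ✗; k=5: TTCTC vs GCCGC ✗; k=6: GTTCTC vs GCCGCC ✗.
No overlap length from 1 to 6 is perfect, so the longest perfect 3' overlap is 0.

Longest perfect overlap: 0 complementary base pairs; below the dimer-risk threshold (threshold 3).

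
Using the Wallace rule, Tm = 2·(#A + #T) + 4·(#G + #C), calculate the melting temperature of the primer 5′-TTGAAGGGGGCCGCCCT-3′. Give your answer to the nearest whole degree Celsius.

Base counts: A=2, T=3, G=7, C=5 (length 17).
Tm = 2·(2+3) + 4·(7+5) = 2·5 + 4·12 = 10 + 48 = 58°C.

58°C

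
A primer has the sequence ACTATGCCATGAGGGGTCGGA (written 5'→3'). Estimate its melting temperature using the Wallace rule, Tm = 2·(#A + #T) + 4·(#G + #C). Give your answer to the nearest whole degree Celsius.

66°C

Base counts: A=5, T=4, G=8, C=4 (length 21).
Tm = 2·(5+4) + 4·(8+4) = 2·9 + 4·12 = 18 + 48 = 66°C.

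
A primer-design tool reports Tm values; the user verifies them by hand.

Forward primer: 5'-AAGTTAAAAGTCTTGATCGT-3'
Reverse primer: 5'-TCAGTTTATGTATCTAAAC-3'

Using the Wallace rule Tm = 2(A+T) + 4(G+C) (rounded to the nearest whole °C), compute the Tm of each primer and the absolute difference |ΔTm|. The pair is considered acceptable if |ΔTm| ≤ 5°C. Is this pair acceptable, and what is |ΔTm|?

Forward: A=7 T=7 G=4 C=2 → Tm = 2·14 + 4·6 = 52°C.
Reverse: A=6 T=8 G=2 C=3 → Tm = 2·14 + 4·5 = 48°C.
|ΔTm| = |52 − 48| = 4°C, ≤ 5°C.

|ΔTm| = 4°C; the pair is acceptable.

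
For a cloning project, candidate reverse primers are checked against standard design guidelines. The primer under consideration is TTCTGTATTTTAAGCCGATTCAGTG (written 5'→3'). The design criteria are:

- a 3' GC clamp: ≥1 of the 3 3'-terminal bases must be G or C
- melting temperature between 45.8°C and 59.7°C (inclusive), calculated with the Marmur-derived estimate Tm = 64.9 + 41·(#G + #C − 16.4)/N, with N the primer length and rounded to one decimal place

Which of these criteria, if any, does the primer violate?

Meets all criteria.

Base counts: A=5, T=11, G=5, C=4 (length 25).
GC clamp: 3' end GTG has 2 G/C ✓
Tm: Tm = 64.9 + 41·(9 − 16.4)/25 = 52.8°C ✓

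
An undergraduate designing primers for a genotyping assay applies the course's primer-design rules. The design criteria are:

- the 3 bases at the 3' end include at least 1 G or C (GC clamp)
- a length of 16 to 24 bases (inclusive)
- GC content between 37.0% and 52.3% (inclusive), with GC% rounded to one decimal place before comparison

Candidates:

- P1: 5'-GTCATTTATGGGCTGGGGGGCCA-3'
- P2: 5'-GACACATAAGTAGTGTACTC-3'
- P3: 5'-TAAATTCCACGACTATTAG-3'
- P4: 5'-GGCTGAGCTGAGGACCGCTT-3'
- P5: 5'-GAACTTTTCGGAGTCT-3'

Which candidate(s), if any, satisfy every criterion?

P1 (23 nt, A=3 T=6 G=10 C=4): 3' end CCA has 2 G/C ✓; length 23 ✓; GC 14/23 = 60.9%, outside 37.0–52.3% ✗ — fails.
P2 (20 nt, A=7 T=5 G=4 C=4): 3' end CTC has 2 G/C ✓; length 20 ✓; GC 8/20 = 40.0% ✓ — passes.
P3 (19 nt, A=7 T=6 G=2 C=4): 3' end TAG has 1 G/C ✓; length 19 ✓; GC 6/19 = 31.6%, outside 37.0–52.3% ✗ — fails.
P4 (20 nt, A=3 T=4 G=8 C=5): 3' end CTT has 1 G/C ✓; length 20 ✓; GC 13/20 = 65.0%, outside 37.0–52.3% ✗ — fails.
P5 (16 nt, A=3 T=6 G=4 C=3): 3' end TCT has 1 G/C ✓; length 16 ✓; GC 7/16 = 43.8% ✓ — passes.

P2 and P5.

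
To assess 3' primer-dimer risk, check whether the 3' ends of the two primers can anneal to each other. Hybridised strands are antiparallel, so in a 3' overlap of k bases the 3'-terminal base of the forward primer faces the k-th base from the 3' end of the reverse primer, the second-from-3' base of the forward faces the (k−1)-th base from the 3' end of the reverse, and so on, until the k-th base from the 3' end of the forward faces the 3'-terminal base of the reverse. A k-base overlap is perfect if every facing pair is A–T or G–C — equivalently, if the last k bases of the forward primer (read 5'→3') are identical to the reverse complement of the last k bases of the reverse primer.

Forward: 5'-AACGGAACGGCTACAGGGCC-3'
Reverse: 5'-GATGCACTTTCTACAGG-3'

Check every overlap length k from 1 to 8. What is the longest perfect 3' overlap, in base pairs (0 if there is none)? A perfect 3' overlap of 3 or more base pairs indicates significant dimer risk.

Longest perfect overlap: 2 complementary base pairs; below the dimer-risk threshold (threshold 3).

Last 8 bases (5'→3') — forward …ACAGGGCC, reverse …TCTACAGG.
Reverse complement of the reverse primer's last 8 bases: CCTGTAGA; its first k bases are the reverse complement of the reverse primer's last k bases, so a perfect k-base overlap needs the forward primer's last k bases to equal them.
Comparing (forward last k vs required): k=1: C vs C ✓; k=2: CC vs CC ✓; k=3: GCC vs CCT ✗; k=4: GGCC vs CCTG ✗; k=5: GGGCC vs CCTGT ✗; k=6: AGGGCC vs CCTGTA ✗; k=7: CAGGGCC vs CCTGTAG ✗; k=8: ACAGGGCC vs CCTGTAGA ✗.
Perfect overlaps at k = 1, 2; the largest is 2.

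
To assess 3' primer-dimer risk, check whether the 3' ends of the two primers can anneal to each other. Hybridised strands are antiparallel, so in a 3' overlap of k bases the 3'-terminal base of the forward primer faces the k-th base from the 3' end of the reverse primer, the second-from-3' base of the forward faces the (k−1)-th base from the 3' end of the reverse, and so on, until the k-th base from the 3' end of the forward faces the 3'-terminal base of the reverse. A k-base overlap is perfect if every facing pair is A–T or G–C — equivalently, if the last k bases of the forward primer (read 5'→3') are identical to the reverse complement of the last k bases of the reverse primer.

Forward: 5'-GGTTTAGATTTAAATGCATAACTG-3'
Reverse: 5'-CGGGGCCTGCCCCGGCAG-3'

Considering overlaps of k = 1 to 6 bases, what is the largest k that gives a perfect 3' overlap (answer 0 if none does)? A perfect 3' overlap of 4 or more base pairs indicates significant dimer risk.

Longest perfect overlap: 3 complementary base pairs; below the dimer-risk threshold (threshold 4).

Last 6 bases (5'→3') — forward …TAACTG, reverse …CGGCAG.
Reverse complement of the reverse primer's last 6 bases: CTGCCG; its first k bases are the reverse complement of the reverse primer's last k bases, so a perfect k-base overlap needs the forward primer's last k bases to equal them.
Comparing (forward last k vs required): k=1: G vs C ✗; k=2: TG vs CT ✗; k=3: CTG vs CTG ✓; k=4: ACTG vs CTGC ✗; k=5: AACTG vs CTGCC ✗; k=6: TAACTG vs CTGCCG ✗.
Only k = 3 is perfect, so the longest perfect 3' overlap is 3.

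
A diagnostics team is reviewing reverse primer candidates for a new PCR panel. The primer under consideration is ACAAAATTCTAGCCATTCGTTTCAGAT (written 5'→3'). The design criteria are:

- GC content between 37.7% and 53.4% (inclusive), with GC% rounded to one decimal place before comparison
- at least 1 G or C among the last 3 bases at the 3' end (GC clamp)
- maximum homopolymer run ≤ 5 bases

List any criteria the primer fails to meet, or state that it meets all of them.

Base counts: A=9, T=9, G=3, C=6 (length 27).
GC content: GC 9/27 = 33.3%, outside 37.7–53.4% ✗
GC clamp: 3' end GAT has 1 G/C ✓
homopolymer run: longest run = 4 ✓

Fails: GC content.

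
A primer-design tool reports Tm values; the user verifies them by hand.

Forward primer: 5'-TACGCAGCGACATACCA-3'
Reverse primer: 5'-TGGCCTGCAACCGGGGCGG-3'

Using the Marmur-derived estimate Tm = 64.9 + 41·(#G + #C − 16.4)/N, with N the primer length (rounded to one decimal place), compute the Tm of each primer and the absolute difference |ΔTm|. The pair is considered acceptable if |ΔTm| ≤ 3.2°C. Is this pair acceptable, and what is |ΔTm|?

Forward: G+C = 9, N = 17 → Tm = 64.9 + 41·(9 − 16.4)/17 = 47.1°C.
Reverse: G+C = 15, N = 19 → Tm = 64.9 + 41·(15 − 16.4)/19 = 61.9°C.
|ΔTm| = |47.1 − 61.9| = 14.8°C, > 3.2°C.

|ΔTm| = 14.8°C; the pair is not acceptable.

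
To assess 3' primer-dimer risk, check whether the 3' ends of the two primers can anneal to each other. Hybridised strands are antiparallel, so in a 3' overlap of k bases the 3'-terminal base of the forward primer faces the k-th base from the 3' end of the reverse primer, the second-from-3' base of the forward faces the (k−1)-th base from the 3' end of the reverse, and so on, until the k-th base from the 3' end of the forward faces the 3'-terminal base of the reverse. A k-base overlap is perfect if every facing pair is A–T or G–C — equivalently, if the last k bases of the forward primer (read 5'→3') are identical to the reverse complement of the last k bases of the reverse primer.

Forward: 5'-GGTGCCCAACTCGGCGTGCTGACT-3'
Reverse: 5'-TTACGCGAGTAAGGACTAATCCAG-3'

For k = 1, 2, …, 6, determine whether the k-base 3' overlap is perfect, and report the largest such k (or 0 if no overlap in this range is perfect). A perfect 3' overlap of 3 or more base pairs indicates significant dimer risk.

Longest perfect overlap: 2 complementary base pairs; below the dimer-risk threshold (threshold 3).

Last 6 bases (5'→3') — forward …CTGACT, reverse …ATCCAG.
Reverse complement of the reverse primer's last 6 bases: CTGGAT; its first k bases are the reverse complement of the reverse primer's last k bases, so a perfect k-base overlap needs the forward primer's last k bases to equal them.
Comparing (forward last k vs required): k=1: T vs C ✗; k=2: CT vs CT ✓; k=3: ACT vs CTG ✗; k=4: GACT vs CTGG ✗; k=5: TGACT vs CTGGA ✗; k=6: CTGACT vs CTGGAT ✗.
Only k = 2 is perfect, so the longest perfect 3' overlap is 2.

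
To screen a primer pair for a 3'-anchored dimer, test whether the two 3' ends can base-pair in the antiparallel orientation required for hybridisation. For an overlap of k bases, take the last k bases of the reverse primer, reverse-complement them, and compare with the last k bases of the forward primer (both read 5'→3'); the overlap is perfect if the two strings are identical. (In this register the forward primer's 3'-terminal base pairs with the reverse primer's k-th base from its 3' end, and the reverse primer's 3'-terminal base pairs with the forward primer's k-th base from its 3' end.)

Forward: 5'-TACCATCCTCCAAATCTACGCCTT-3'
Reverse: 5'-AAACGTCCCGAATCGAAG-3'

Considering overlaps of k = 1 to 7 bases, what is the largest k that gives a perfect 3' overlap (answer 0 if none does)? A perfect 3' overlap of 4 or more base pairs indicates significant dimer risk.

Longest perfect overlap: 3 complementary base pairs; below the dimer-risk threshold (threshold 4).

Last 7 bases (5'→3') — forward …ACGCCTT, reverse …ATCGAAG.
Reverse complement of the reverse primer's last 7 bases: CTTCGAT; its first k bases are the reverse complement of the reverse primer's last k bases, so a perfect k-base overlap needs the forward primer's last k bases to equal them.
Comparing (forward last k vs required): k=1: T vs C ✗; k=2: TT vs CT ✗; k=3: CTT vs CTT ✓; k=4: CCTT vs CTTC ✗; k=5: GCCTT vs CTTCG ✗; k=6: CGCCTT vs CTTCGA ✗; k=7: ACGCCTT vs CTTCGAT ✗.
Only k = 3 is perfect, so the longest perfect 3' overlap is 3.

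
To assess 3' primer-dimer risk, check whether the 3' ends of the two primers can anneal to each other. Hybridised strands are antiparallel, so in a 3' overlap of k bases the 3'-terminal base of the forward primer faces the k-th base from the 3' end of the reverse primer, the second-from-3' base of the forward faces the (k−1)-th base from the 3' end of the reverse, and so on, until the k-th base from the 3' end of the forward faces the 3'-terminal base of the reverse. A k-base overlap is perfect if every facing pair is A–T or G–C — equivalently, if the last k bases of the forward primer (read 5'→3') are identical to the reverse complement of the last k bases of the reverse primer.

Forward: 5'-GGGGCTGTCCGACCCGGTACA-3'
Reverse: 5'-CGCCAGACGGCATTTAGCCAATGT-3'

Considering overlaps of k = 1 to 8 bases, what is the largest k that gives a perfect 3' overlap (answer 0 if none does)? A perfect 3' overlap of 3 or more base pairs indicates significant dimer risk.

Longest perfect overlap: 3 complementary base pairs; significant dimer risk (threshold 3).

Last 8 bases (5'→3') — forward …CCGGTACA, reverse …GCCAATGT.
Reverse complement of the reverse primer's last 8 bases: ACATTGGC; its first k bases are the reverse complement of the reverse primer's last k bases, so a perfect k-base overlap needs the forward primer's last k bases to equal them.
Comparing (forward last k vs required): k=1: A vs A ✓; k=2: CA vs AC ✗; k=3: ACA vs ACA ✓; k=4: TACA vs ACAT ✗; k=5: GTACA vs ACATT ✗; k=6: GGTACA vs ACATTG ✗; k=7: CGGTACA vs ACATTGG ✗; k=8: CCGGTACA vs ACATTGGC ✗.
Perfect overlaps at k = 1, 3; the largest is 3.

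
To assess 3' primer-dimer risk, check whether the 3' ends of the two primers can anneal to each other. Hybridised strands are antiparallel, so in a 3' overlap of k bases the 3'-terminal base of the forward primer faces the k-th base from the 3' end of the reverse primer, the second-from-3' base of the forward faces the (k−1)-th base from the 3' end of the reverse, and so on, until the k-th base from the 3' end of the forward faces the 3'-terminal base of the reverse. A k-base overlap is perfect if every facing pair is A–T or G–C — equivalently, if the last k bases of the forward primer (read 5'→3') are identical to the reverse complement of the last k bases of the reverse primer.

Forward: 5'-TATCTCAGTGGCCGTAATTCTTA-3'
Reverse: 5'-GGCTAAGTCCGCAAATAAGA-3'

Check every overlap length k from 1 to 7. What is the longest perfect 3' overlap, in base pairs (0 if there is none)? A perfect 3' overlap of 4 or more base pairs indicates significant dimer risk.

Longest perfect overlap: 5 complementary base pairs; significant dimer risk (threshold 4).

Last 7 bases (5'→3') — forward …ATTCTTA, reverse …AATAAGA.
Reverse complement of the reverse primer's last 7 bases: TCTTATT; its first k bases are the reverse complement of the reverse primer's last k bases, so a perfect k-base overlap needs the forward primer's last k bases to equal them.
Comparing (forward last k vs required): k=1: A vs T ✗; k=2: TA vs TC ✗; k=3: TTA vs TCT ✗; k=4: CTTA vs TCTT ✗; k=5: TCTTA vs TCTTA ✓; k=6: TTCTTA vs TCTTAT ✗; k=7: ATTCTTA vs TCTTATT ✗.
Only k = 5 is perfect, so the longest perfect 3' overlap is 5.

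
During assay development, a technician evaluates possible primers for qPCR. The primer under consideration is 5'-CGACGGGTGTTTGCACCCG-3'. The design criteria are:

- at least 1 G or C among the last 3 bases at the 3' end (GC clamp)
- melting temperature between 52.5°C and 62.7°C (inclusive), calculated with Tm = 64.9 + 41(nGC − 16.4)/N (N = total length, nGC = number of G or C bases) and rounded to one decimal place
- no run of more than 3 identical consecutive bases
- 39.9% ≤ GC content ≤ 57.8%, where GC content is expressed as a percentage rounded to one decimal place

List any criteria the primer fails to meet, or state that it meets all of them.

Base counts: A=2, T=4, G=7, C=6 (length 19).
GC clamp: 3' end CCG has 3 G/C ✓
Tm: Tm = 64.9 + 41·(13 − 16.4)/19 = 57.6°C ✓
homopolymer run: longest run = 3 ✓
GC content: GC 13/19 = 68.4%, outside 39.9–57.8% ✗

Fails: GC content.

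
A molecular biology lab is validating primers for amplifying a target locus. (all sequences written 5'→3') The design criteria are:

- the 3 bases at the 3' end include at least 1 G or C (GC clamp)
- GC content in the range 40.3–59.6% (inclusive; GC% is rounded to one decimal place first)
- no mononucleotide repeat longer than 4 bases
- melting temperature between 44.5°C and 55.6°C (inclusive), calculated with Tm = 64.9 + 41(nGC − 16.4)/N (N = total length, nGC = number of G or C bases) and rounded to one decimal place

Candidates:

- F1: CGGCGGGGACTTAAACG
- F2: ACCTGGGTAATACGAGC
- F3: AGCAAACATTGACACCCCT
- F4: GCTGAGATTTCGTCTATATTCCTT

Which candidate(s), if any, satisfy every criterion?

F1 (17 nt, A=4 T=2 G=7 C=4): 3' end ACG has 2 G/C ✓; GC 11/17 = 64.7%, outside 40.3–59.6% ✗; longest run = 4 ✓; Tm = 64.9 + 41·(11 − 16.4)/17 = 51.9°C ✓ — fails.
F2 (17 nt, A=5 T=3 G=5 C=4): 3' end AGC has 2 G/C ✓; GC 9/17 = 52.9% ✓; longest run = 3 ✓; Tm = 64.9 + 41·(9 − 16.4)/17 = 47.1°C ✓ — passes.
F3 (19 nt, A=7 T=3 G=2 C=7): 3' end CCT has 2 G/C ✓; GC 9/19 = 47.4% ✓; longest run = 4 ✓; Tm = 64.9 + 41·(9 − 16.4)/19 = 48.9°C ✓ — passes.
F4 (24 nt, A=4 T=11 G=4 C=5): 3' end CTT has 1 G/C ✓; GC 9/24 = 37.5%, outside 40.3–59.6% ✗; longest run = 3 ✓; Tm = 64.9 + 41·(9 − 16.4)/24 = 52.3°C ✓ — fails.

F2 and F3.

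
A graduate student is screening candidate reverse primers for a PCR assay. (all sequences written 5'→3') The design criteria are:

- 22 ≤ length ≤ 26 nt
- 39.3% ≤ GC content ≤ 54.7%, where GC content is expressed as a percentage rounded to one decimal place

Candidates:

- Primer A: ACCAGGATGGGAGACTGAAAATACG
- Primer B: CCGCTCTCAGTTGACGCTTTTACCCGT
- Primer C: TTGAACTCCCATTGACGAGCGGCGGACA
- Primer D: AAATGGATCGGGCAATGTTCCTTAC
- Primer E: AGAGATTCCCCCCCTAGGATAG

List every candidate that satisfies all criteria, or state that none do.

Primer A, Primer D and Primer E.

Primer A (25 nt, A=10 T=3 G=8 C=4): length 25 ✓; GC 12/25 = 48.0% ✓ — passes.
Primer B (27 nt, A=3 T=9 G=5 C=10): length 27, outside 22–26 ✗; GC 15/27 = 55.6%, outside 39.3–54.7% ✗ — fails.
Primer C (28 nt, A=7 T=5 G=8 C=8): length 28, outside 22–26 ✗; GC 16/28 = 57.1%, outside 39.3–54.7% ✗ — fails.
Primer D (25 nt, A=7 T=7 G=6 C=5): length 25 ✓; GC 11/25 = 44.0% ✓ — passes.
Primer E (22 nt, A=6 T=4 G=5 C=7): length 22 ✓; GC 12/22 = 54.5% ✓ — passes.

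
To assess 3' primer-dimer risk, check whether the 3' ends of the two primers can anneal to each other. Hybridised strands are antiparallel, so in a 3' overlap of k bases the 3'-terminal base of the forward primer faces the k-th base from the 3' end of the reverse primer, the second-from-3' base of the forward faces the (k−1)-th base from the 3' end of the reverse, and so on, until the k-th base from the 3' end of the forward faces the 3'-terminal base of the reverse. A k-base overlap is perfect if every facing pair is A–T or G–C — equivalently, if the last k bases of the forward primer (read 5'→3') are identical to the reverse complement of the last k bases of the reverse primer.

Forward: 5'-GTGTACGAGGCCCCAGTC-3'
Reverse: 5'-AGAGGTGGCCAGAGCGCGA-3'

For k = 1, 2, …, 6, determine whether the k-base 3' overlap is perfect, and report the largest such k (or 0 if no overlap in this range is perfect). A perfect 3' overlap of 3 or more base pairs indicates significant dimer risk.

Longest perfect overlap: 2 complementary base pairs; below the dimer-risk threshold (threshold 3).

Last 6 bases (5'→3') — forward …CCAGTC, reverse …GCGCGA.
Reverse complement of the reverse primer's last 6 bases: TCGCGC; its first k bases are the reverse complement of the reverse primer's last k bases, so a perfect k-base overlap needs the forward primer's last k bases to equal them.
Comparing (forward last k vs required): k=1: C vs T ✗; k=2: TC vs TC ✓; k=3: GTC vs TCG ✗; k=4: AGTC vs TCGC ✗; k=5: CAGTC vs TCGCG ✗; k=6: CCAGTC vs TCGCGC ✗.
Only k = 2 is perfect, so the longest perfect 3' overlap is 2.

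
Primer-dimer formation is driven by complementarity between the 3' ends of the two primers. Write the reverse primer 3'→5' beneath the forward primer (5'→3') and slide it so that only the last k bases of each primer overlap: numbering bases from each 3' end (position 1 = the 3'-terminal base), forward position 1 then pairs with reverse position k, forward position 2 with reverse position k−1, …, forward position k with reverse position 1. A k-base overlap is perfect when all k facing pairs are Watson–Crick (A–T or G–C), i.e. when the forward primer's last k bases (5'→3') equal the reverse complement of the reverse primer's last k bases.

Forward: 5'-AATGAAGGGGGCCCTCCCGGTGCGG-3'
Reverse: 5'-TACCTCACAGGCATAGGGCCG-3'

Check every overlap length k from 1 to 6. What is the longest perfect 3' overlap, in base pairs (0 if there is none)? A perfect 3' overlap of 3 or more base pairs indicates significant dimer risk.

Longest perfect overlap: 3 complementary base pairs; significant dimer risk (threshold 3).

Last 6 bases (5'→3') — forward …GTGCGG, reverse …GGGCCG.
Reverse complement of the reverse primer's last 6 bases: CGGCCC; its first k bases are the reverse complement of the reverse primer's last k bases, so a perfect k-base overlap needs the forward primer's last k bases to equal them.
Comparing (forward last k vs required): k=1: G vs C ✗; k=2: GG vs CG ✗; k=3: CGG vs CGG ✓; k=4: GCGG vs CGGC ✗; k=5: TGCGG vs CGGCC ✗; k=6: GTGCGG vs CGGCCC ✗.
Only k = 3 is perfect, so the longest perfect 3' overlap is 3.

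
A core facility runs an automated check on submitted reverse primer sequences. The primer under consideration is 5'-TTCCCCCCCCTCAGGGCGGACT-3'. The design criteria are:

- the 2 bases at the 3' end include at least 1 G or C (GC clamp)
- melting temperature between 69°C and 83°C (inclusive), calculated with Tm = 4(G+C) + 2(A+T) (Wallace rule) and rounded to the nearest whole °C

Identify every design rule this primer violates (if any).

Meets all criteria.

Base counts: A=2, T=4, G=5, C=11 (length 22).
GC clamp: 3' end CT has 1 G/C ✓
Tm: Tm = 2·6 + 4·16 = 76°C ✓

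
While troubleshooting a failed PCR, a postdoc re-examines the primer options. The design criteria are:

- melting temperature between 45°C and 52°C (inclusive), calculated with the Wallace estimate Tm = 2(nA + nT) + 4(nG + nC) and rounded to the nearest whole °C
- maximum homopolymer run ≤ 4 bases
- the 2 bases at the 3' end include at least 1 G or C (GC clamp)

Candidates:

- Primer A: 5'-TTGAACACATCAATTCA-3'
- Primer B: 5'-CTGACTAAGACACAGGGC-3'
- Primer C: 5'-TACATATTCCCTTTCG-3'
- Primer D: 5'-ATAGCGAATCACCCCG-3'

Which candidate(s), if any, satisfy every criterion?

Primer A (17 nt, A=7 T=5 G=1 C=4): Tm = 2·12 + 4·5 = 44°C, outside 45–52°C ✗; longest run = 2 ✓; 3' end CA has 1 G/C ✓ — fails.
Primer B (18 nt, A=6 T=2 G=5 C=5): Tm = 2·8 + 4·10 = 56°C, outside 45–52°C ✗; longest run = 3 ✓; 3' end GC has 2 G/C ✓ — fails.
Primer C (16 nt, A=3 T=7 G=1 C=5): Tm = 2·10 + 4·6 = 44°C, outside 45–52°C ✗; longest run = 3 ✓; 3' end CG has 2 G/C ✓ — fails.
Primer D (16 nt, A=5 T=2 G=3 C=6): Tm = 2·7 + 4·9 = 50°C ✓; longest run = 4 ✓; 3' end CG has 2 G/C ✓ — passes.

Primer D only.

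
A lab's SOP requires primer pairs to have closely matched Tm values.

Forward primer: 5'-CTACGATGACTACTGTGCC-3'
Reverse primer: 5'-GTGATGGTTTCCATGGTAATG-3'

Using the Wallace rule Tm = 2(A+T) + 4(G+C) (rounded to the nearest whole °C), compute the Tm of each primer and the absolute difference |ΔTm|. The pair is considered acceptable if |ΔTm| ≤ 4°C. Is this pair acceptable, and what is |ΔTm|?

|ΔTm| = 2°C; the pair is acceptable.

Forward: A=4 T=5 G=4 C=6 → Tm = 2·9 + 4·10 = 58°C.
Reverse: A=4 T=8 G=7 C=2 → Tm = 2·12 + 4·9 = 60°C.
|ΔTm| = |58 − 60| = 2°C, ≤ 4°C.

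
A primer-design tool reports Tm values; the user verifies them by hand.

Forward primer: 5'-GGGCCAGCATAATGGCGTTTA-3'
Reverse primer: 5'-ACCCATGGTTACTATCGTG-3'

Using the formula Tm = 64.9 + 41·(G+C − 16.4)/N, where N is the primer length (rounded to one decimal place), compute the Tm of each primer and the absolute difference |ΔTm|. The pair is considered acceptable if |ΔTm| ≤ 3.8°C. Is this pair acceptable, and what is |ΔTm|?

Forward: G+C = 11, N = 21 → Tm = 64.9 + 41·(11 − 16.4)/21 = 54.4°C.
Reverse: G+C = 9, N = 19 → Tm = 64.9 + 41·(9 − 16.4)/19 = 48.9°C.
|ΔTm| = |54.4 − 48.9| = 5.5°C, > 3.8°C.

|ΔTm| = 5.5°C; the pair is not acceptable.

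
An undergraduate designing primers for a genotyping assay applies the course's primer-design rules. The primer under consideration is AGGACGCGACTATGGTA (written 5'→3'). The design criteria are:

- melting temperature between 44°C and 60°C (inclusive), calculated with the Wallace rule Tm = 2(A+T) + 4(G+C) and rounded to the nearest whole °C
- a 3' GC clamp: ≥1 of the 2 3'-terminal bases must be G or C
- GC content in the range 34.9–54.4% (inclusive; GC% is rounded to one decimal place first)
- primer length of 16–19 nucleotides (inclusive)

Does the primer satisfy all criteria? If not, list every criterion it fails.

Base counts: A=5, T=3, G=6, C=3 (length 17).
Tm: Tm = 2·8 + 4·9 = 52°C ✓
GC clamp: 3' end TA has 0 G/C, need ≥1 ✗
GC content: GC 9/17 = 52.9% ✓
length: length 17 ✓

Fails: GC clamp.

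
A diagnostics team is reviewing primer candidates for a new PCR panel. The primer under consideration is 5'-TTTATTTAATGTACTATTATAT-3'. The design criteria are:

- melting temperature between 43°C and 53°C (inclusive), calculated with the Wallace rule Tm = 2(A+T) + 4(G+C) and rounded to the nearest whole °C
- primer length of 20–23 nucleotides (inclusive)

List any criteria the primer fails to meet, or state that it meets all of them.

Meets all criteria.

Base counts: A=7, T=13, G=1, C=1 (length 22).
Tm: Tm = 2·20 + 4·2 = 48°C ✓
length: length 22 ✓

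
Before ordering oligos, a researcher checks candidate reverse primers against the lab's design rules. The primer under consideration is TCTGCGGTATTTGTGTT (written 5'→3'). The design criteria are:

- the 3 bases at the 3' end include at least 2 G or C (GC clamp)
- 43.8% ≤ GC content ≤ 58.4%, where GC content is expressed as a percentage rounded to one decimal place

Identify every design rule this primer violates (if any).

Fails: GC clamp, GC content.

Base counts: A=1, T=9, G=5, C=2 (length 17).
GC clamp: 3' end GTT has 1 G/C, need ≥2 ✗
GC content: GC 7/17 = 41.2%, outside 43.8–58.4% ✗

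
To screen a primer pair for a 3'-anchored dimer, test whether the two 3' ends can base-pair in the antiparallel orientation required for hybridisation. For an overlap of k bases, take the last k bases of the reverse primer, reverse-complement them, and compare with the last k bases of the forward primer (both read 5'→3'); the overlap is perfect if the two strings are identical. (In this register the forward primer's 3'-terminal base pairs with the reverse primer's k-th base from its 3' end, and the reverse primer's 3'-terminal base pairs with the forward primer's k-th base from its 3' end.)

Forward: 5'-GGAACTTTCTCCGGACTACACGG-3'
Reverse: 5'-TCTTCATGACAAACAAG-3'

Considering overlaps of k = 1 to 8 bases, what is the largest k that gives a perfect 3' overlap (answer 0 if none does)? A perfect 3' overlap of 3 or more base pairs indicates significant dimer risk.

Longest perfect overlap: 0 complementary base pairs; below the dimer-risk threshold (threshold 3).

Last 8 bases (5'→3') — forward …CTACACGG, reverse …CAAACAAG.
Reverse complement of the reverse primer's last 8 bases: CTTGTTTG; its first k bases are the reverse complement of the reverse primer's last k bases, so a perfect k-base overlap needs the forward primer's last k bases to equal them.
Comparing (forward last k vs required): k=1: G vs C ✗; k=2: GG vs CT ✗; k=3: CGG vs CTT ✗; k=4: ACGG vs CTTG ✗; k=5: CACGG vs CTTGT ✗; k=6: ACACGG vs CTTGTT ✗; k=7: TACACGG vs CTTGTTT ✗; k=8: CTACACGG vs CTTGTTTG ✗.
No overlap length from 1 to 8 is perfect, so the longest perfect 3' overlap is 0.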